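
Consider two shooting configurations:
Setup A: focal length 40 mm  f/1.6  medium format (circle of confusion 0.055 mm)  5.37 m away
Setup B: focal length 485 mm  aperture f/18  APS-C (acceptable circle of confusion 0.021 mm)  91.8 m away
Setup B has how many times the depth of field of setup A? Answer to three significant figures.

7.99

Setup A: H = 40²/(1.6×0.055) + 40 ≈ 18221.8 mm; DoF = Df − Dn = 7597.1 − 4152.7 ≈ 3444.4 mm.
Setup B: H = 485²/(18×0.021) + 485 ≈ 622773.4 mm; DoF = Df − Dn = 107587 − 80053 ≈ 27534 mm.
Ratio = 27534 / 3444.4 ≈ 7.99.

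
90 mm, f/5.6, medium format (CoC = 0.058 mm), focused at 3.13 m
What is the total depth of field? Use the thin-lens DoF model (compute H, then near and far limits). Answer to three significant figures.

Hyperfocal distance H = f²/(N·c) + f = 90²/(5.6 × 0.058) + 90 = 8100/0.3248 + 90 ≈ 25028.4 mm ≈ 25.03 m.
Near limit Dn = s·(H − f)/(H + s − 2f) = 3130 × (25028.4 − 90) / (25028.4 + 3130 − 2 × 90) = 3130 × 24938.4 / 27978.4 ≈ 2789.91 mm.
Far limit Df = s·(H − f)/(H − s) = 3130 × (25028.4 − 90) / (25028.4 − 3130) = 3130 × 24938.4 / 21898.4 ≈ 3564.52 mm.
Depth of field = Df − Dn = 3564.52 − 2789.91 ≈ 774.61 mm ≈ 0.775 m.

0.775 m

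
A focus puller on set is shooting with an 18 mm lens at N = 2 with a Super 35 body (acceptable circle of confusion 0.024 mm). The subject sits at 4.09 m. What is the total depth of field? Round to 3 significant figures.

Hyperfocal distance H = f²/(N·c) + f = 18²/(2 × 0.024) + 18 = 324/0.048 + 18 ≈ 6768.0 mm ≈ 6.768 m.
Near limit Dn = s·(H − f)/(H + s − 2f) = 4090 × (6768.0 − 18) / (6768.0 + 4090 − 2 × 18) = 4090 × 6750.0 / 10822.0 ≈ 2551.1 mm.
Far limit Df = s·(H − f)/(H − s) = 4090 × (6768.0 − 18) / (6768.0 − 4090) = 4090 × 6750.0 / 2678.0 ≈ 10309.0 mm.
Depth of field = Df − Dn = 10309.0 − 2551.1 ≈ 7757.9 mm ≈ 7.76 m.

7.76 m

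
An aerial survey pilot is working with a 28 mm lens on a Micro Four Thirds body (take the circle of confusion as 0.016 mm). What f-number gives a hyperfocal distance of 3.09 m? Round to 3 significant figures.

Rearrange H = f²/(N·c) + f for N: N = f² / ((H − f)·c).
N = 28² / ((3090 − 28) × 0.016) = 784 / 48.99 ≈ 16.

f/16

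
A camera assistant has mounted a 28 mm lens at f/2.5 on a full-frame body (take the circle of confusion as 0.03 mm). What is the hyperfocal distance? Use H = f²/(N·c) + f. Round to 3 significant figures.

10.5 m

Hyperfocal distance H = f²/(N·c) + f = 28²/(2.5 × 0.03) + 28 = 784/0.075 + 28 ≈ 10481.3 mm ≈ 10.5 m.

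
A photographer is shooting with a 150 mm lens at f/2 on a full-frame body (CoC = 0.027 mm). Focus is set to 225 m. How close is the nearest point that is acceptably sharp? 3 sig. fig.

Hyperfocal distance H = f²/(N·c) + f = 150²/(2 × 0.027) + 150 = 22500/0.054 + 150 ≈ 416816.7 mm ≈ 416.8 m.
Near limit Dn = s·(H − f)/(H + s − 2f) = 225000 × (416816.7 − 150) / (416816.7 + 225000 − 2 × 150) = 225000 × 416666.7 / 641516.7 ≈ 146138 mm ≈ 146 m.

146 m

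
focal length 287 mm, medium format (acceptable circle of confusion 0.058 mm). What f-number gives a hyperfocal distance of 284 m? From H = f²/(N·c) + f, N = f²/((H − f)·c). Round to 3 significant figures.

f/5.01

Rearrange H = f²/(N·c) + f for N: N = f² / ((H − f)·c).
N = 287² / ((284000 − 287) × 0.058) = 82369 / 16455 ≈ 5.01.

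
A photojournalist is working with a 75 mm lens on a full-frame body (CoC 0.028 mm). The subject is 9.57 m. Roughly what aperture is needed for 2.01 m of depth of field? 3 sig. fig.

f/2.20

Write h = H − f = f²/(N·c). The thin-lens limits are Dn = s·h/(h + (s−f)) and Df = s·h/(h − (s−f)), so DoF = Df − Dn = 2·s·(s−f)·h / (h² − (s−f)²).
That is a quadratic in h: DoF·h² − 2·s·(s−f)·h − DoF·(s−f)² = 0 ⇒ h = (s−f)·(s + √(s² + DoF²)) / DoF = 9495 × (9570 + √(9570² + 2010²)) / 2010 = 9495 × (9570 + 9778.80) / 2010 ≈ 91401 mm.
Then N = f²/(c·h) = 75² / (0.028 × 91401) = 5625 / 2559.2 ≈ 2.20.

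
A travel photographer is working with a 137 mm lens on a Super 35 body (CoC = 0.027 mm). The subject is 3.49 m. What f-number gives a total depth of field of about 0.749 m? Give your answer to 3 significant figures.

f/22

Write h = H − f = f²/(N·c). The thin-lens limits are Dn = s·h/(h + (s−f)) and Df = s·h/(h − (s−f)), so DoF = Df − Dn = 2·s·(s−f)·h / (h² − (s−f)²).
That is a quadratic in h: DoF·h² − 2·s·(s−f)·h − DoF·(s−f)² = 0 ⇒ h = (s−f)·(s + √(s² + DoF²)) / DoF = 3353 × (3490 + √(3490² + 749²)) / 749 = 3353 × (3490 + 3569.47) / 749 ≈ 31603 mm.
Then N = f²/(c·h) = 137² / (0.027 × 31603) = 18769 / 853.27 ≈ 22.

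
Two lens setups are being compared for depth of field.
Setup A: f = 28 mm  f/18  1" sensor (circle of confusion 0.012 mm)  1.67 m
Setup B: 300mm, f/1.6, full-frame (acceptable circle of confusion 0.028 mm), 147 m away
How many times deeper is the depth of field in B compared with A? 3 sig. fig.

Setup A: H = 28²/(18×0.012) + 28 ≈ 3657.6 mm; DoF = Df − Dn = 3049.6 − 1149.8 ≈ 1899.8 mm.
Setup B: H = 300²/(1.6×0.028) + 300 ≈ 2009228.6 mm; DoF = Df − Dn = 158580 − 136996 ≈ 21584 mm.
Ratio = 21584 / 1899.8 ≈ 11.4.

11.4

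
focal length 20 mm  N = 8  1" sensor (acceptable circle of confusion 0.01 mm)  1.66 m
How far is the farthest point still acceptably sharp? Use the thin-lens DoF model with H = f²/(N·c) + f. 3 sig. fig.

2.47 m

Hyperfocal distance H = f²/(N·c) + f = 20²/(8 × 0.01) + 20 = 400/0.08 + 20 ≈ 5020.0 mm ≈ 5.020 m.
Far limit Df = s·(H − f)/(H − s) = 1660 × (5020.0 − 20) / (5020.0 − 1660) = 1660 × 5000.0 / 3360.0 ≈ 2470.2 mm ≈ 2.47 m.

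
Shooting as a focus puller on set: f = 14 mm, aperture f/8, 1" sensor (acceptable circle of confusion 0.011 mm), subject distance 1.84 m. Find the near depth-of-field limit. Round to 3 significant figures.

1.01 m

Hyperfocal distance H = f²/(N·c) + f = 14²/(8 × 0.011) + 14 = 196/0.088 + 14 ≈ 2241.3 mm ≈ 2.241 m.
Near limit Dn = s·(H − f)/(H + s − 2f) = 1840 × (2241.3 − 14) / (2241.3 + 1840 − 2 × 14) = 1840 × 2227.3 / 4053.3 ≈ 1011.1 mm ≈ 1.01 m.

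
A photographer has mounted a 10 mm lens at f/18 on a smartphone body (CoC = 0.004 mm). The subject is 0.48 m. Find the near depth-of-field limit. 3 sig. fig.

359 mm

Hyperfocal distance H = f²/(N·c) + f = 10²/(18 × 0.004) + 10 = 100/0.072 + 10 ≈ 1398.9 mm ≈ 1.399 m.
Near limit Dn = s·(H − f)/(H + s − 2f) = 480 × (1398.9 − 10) / (1398.9 + 480 − 2 × 10) = 480 × 1388.9 / 1858.9 ≈ 358.64 mm.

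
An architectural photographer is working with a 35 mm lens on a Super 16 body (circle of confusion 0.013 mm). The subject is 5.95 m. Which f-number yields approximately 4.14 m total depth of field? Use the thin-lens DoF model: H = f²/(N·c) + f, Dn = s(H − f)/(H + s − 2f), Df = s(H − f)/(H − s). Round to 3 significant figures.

f/5

Write h = H − f = f²/(N·c). The thin-lens limits are Dn = s·h/(h + (s−f)) and Df = s·h/(h − (s−f)), so DoF = Df − Dn = 2·s·(s−f)·h / (h² − (s−f)²).
That is a quadratic in h: DoF·h² − 2·s·(s−f)·h − DoF·(s−f)² = 0 ⇒ h = (s−f)·(s + √(s² + DoF²)) / DoF = 5915 × (5950 + √(5950² + 4140²)) / 4140 = 5915 × (5950 + 7248.59) / 4140 ≈ 18857 mm.
Then N = f²/(c·h) = 35² / (0.013 × 18857) = 1225 / 245.15 ≈ 5.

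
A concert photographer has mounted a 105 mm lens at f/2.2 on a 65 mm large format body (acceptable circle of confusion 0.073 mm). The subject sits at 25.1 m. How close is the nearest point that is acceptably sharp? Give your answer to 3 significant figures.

Hyperfocal distance H = f²/(N·c) + f = 105²/(2.2 × 0.073) + 105 = 11025/0.1606 + 105 ≈ 68753.8 mm ≈ 68.75 m.
Near limit Dn = s·(H − f)/(H + s − 2f) = 25100 × (68753.8 − 105) / (68753.8 + 25100 − 2 × 105) = 25100 × 68648.8 / 93643.8 ≈ 18400 mm ≈ 18.4 m.

18.4 m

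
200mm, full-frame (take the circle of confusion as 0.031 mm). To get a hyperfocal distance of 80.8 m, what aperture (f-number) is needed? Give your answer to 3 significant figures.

Rearrange H = f²/(N·c) + f for N: N = f² / ((H − f)·c).
N = 200² / ((80800 − 200) × 0.031) = 40000 / 2499 ≈ 16.

f/16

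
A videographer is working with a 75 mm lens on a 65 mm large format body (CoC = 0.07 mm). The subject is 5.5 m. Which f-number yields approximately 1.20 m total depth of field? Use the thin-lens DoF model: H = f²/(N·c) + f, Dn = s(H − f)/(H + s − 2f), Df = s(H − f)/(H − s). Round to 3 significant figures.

f/1.60

Write h = H − f = f²/(N·c). The thin-lens limits are Dn = s·h/(h + (s−f)) and Df = s·h/(h − (s−f)), so DoF = Df − Dn = 2·s·(s−f)·h / (h² − (s−f)²).
That is a quadratic in h: DoF·h² − 2·s·(s−f)·h − DoF·(s−f)² = 0 ⇒ h = (s−f)·(s + √(s² + DoF²)) / DoF = 5425 × (5500 + √(5500² + 1200²)) / 1200 = 5425 × (5500 + 5629.39) / 1200 ≈ 50314 mm.
Then N = f²/(c·h) = 75² / (0.07 × 50314) = 5625 / 3522.0 ≈ 1.60.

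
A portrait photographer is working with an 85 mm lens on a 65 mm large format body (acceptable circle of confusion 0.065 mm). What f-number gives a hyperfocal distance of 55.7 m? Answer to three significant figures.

Rearrange H = f²/(N·c) + f for N: N = f² / ((H − f)·c).
N = 85² / ((55700 − 85) × 0.065) = 7225 / 3615 ≈ 2.00.

f/2.00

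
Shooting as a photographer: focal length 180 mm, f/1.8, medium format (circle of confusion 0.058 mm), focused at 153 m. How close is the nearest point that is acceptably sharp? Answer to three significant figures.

Hyperfocal distance H = f²/(N·c) + f = 180²/(1.8 × 0.058) + 180 = 32400/0.1044 + 180 ≈ 310524.8 mm ≈ 310.5 m.
Near limit Dn = s·(H − f)/(H + s − 2f) = 153000 × (310524.8 − 180) / (310524.8 + 153000 − 2 × 180) = 153000 × 310344.8 / 463164.8 ≈ 102518 mm ≈ 103 m.

103 m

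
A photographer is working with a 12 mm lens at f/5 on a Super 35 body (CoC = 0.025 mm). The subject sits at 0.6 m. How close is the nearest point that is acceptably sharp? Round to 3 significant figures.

Hyperfocal distance H = f²/(N·c) + f = 12²/(5 × 0.025) + 12 = 144/0.125 + 12 ≈ 1164.0 mm ≈ 1.164 m.
Near limit Dn = s·(H − f)/(H + s − 2f) = 600 × (1164.0 − 12) / (1164.0 + 600 − 2 × 12) = 600 × 1152.0 / 1740.0 ≈ 397.24 mm.

397 mm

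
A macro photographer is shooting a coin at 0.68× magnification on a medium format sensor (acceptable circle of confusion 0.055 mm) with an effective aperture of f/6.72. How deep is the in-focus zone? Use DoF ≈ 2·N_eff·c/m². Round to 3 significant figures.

1.60 mm

At magnification m, DoF ≈ 2·N_eff·c/m² = 2 × 6.72 × 0.055 / 0.68² = 0.7392 / 0.4624 ≈ 1.6 mm.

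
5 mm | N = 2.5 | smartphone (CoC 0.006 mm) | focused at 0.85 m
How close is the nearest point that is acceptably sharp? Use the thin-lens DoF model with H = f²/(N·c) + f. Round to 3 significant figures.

0.564 m

Hyperfocal distance H = f²/(N·c) + f = 5²/(2.5 × 0.006) + 5 = 25/0.015 + 5 ≈ 1671.7 mm ≈ 1.672 m.
Near limit Dn = s·(H − f)/(H + s − 2f) = 850 × (1671.7 − 5) / (1671.7 + 850 − 2 × 5) = 850 × 1666.7 / 2511.7 ≈ 564.03 mm ≈ 0.564 m.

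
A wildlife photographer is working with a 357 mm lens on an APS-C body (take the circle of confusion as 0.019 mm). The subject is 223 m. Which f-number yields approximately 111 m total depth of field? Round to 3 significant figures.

f/7.08

Write h = H − f = f²/(N·c). The thin-lens limits are Dn = s·h/(h + (s−f)) and Df = s·h/(h − (s−f)), so DoF = Df − Dn = 2·s·(s−f)·h / (h² − (s−f)²).
That is a quadratic in h: DoF·h² − 2·s·(s−f)·h − DoF·(s−f)² = 0 ⇒ h = (s−f)·(s + √(s² + DoF²)) / DoF = 222643 × (223000 + √(223000² + 111000²)) / 111000 = 222643 × (223000 + 249098) / 111000 ≈ 946932 mm.
Then N = f²/(c·h) = 357² / (0.019 × 946932) = 127449 / 17992 ≈ 7.08.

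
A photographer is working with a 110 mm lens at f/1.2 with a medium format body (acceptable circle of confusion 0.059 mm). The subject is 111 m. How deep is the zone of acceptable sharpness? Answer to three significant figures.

Hyperfocal distance H = f²/(N·c) + f = 110²/(1.2 × 0.059) + 110 = 12100/0.0708 + 110 ≈ 171014.0 mm ≈ 171.0 m.
Near limit Dn = s·(H − f)/(H + s − 2f) = 111000 × (171014.0 − 110) / (171014.0 + 111000 − 2 × 110) = 111000 × 170904.0 / 281794.0 ≈ 67320 mm.
Far limit Df = s·(H − f)/(H − s) = 111000 × (171014.0 − 110) / (171014.0 − 111000) = 111000 × 170904.0 / 60014.0 ≈ 316099 mm.
Depth of field = Df − Dn = 316099 − 67320 ≈ 248779 mm ≈ 249 m.

249 m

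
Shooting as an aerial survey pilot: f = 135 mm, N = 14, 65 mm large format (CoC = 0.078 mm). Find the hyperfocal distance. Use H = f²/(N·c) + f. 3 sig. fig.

Hyperfocal distance H = f²/(N·c) + f = 135²/(14 × 0.078) + 135 = 18225/1.092 + 135 ≈ 16824.6 mm ≈ 16.8 m.

16.8 m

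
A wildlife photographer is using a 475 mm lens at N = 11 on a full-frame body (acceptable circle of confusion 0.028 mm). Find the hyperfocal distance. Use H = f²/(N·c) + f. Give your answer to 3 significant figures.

733 m

Hyperfocal distance H = f²/(N·c) + f = 475²/(11 × 0.028) + 475 = 225625/0.308 + 475 ≈ 733023.7 mm ≈ 733 m.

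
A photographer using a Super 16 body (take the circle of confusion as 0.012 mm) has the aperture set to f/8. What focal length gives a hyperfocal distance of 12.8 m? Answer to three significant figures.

From H = f²/(N·c) + f, with f ≪ H: f ≈ √(H·N·c) = √(12800 × 8 × 0.012) = √1228.8 ≈ 35.05 mm.
Exact: f² + N·c·f − N·c·H = 0 ⇒ f = (−N·c + √((N·c)² + 4·N·c·H))/2 = (−0.096 + √4915.2)/2 ≈ 35.006 mm ≈ 35.0 mm.

35.0 mm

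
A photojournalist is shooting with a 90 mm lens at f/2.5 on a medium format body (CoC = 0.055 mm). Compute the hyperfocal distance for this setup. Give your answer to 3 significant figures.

59.0 m

Hyperfocal distance H = f²/(N·c) + f = 90²/(2.5 × 0.055) + 90 = 8100/0.1375 + 90 ≈ 58999.1 mm ≈ 59.0 m.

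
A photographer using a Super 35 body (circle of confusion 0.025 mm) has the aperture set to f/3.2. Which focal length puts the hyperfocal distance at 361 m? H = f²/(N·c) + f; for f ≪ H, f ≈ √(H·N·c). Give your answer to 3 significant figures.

170 mm

From H = f²/(N·c) + f, with f ≪ H: f ≈ √(H·N·c) = √(361000 × 3.2 × 0.025) = √28880 ≈ 169.9 mm.
The +f correction barely moves this — solving exactly, f² + N·c·f − N·c·H = 0 ⇒ f = (−N·c + √((N·c)² + 4·N·c·H))/2 = (−0.08 + √115520)/2 ≈ 169.90 mm, so f ≈ 170 mm.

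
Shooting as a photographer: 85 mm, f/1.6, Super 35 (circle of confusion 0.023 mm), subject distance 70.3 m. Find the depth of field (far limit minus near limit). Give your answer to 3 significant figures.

57.7 m

Hyperfocal distance H = f²/(N·c) + f = 85²/(1.6 × 0.023) + 85 = 7225/0.0368 + 85 ≈ 196416.5 mm ≈ 196.4 m.
Near limit Dn = s·(H − f)/(H + s − 2f) = 70300 × (196416.5 − 85) / (196416.5 + 70300 − 2 × 85) = 70300 × 196331.5 / 266546.5 ≈ 51781 mm.
Far limit Df = s·(H − f)/(H − s) = 70300 × (196416.5 − 85) / (196416.5 − 70300) = 70300 × 196331.5 / 126116.5 ≈ 109439 mm.
Depth of field = Df − Dn = 109439 − 51781 ≈ 57658 mm ≈ 57.7 m.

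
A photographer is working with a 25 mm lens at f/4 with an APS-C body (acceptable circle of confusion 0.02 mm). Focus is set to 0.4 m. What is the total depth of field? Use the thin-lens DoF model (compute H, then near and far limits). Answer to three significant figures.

Hyperfocal distance H = f²/(N·c) + f = 25²/(4 × 0.02) + 25 = 625/0.08 + 25 ≈ 7837.5 mm ≈ 7.838 m.
Near limit Dn = s·(H − f)/(H + s − 2f) = 400 × (7837.5 − 25) / (7837.5 + 400 − 2 × 25) = 400 × 7812.5 / 8187.5 ≈ 381.679 mm.
Far limit Df = s·(H − f)/(H − s) = 400 × (7837.5 − 25) / (7837.5 − 400) = 400 × 7812.5 / 7437.5 ≈ 420.168 mm.
Depth of field = Df − Dn = 420.168 − 381.679 ≈ 38.489 mm.

38.5 mm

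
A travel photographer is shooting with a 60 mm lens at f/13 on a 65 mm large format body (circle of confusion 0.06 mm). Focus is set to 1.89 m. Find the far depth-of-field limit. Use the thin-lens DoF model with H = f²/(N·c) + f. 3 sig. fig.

Hyperfocal distance H = f²/(N·c) + f = 60²/(13 × 0.06) + 60 = 3600/0.78 + 60 ≈ 4675.4 mm ≈ 4.675 m.
Far limit Df = s·(H − f)/(H − s) = 1890 × (4675.4 − 60) / (4675.4 − 1890) = 1890 × 4615.4 / 2785.4 ≈ 3131.7 mm ≈ 3.13 m.

3.13 m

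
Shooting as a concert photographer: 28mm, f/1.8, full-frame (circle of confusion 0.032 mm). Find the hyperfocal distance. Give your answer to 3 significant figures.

Hyperfocal distance H = f²/(N·c) + f = 28²/(1.8 × 0.032) + 28 = 784/0.0576 + 28 ≈ 13639.1 mm ≈ 13.6 m.

13.6 m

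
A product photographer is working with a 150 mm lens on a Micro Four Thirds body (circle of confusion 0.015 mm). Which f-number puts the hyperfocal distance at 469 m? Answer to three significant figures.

f/3.20

Rearrange H = f²/(N·c) + f for N: N = f² / ((H − f)·c).
N = 150² / ((469000 − 150) × 0.015) = 22500 / 7033 ≈ 3.20.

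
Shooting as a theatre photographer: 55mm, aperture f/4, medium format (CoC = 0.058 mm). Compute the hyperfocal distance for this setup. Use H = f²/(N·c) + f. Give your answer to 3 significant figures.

13.1 m

Hyperfocal distance H = f²/(N·c) + f = 55²/(4 × 0.058) + 55 = 3025/0.232 + 55 ≈ 13093.8 mm ≈ 13.1 m.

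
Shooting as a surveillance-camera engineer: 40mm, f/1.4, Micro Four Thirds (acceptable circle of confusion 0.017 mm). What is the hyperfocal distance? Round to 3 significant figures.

67.3 m

Hyperfocal distance H = f²/(N·c) + f = 40²/(1.4 × 0.017) + 40 = 1600/0.0238 + 40 ≈ 67266.9 mm ≈ 67.3 m.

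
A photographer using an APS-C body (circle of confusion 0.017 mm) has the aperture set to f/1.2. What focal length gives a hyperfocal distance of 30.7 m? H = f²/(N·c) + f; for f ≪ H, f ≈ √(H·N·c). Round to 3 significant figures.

From H = f²/(N·c) + f, with f ≪ H: f ≈ √(H·N·c) = √(30700 × 1.2 × 0.017) = √626.28 ≈ 25.03 mm.
The +f correction barely moves this — solving exactly, f² + N·c·f − N·c·H = 0 ⇒ f = (−N·c + √((N·c)² + 4·N·c·H))/2 = (−0.0204 + √2505.1)/2 ≈ 25.015 mm, so f ≈ 25.0 mm.

25.0 mm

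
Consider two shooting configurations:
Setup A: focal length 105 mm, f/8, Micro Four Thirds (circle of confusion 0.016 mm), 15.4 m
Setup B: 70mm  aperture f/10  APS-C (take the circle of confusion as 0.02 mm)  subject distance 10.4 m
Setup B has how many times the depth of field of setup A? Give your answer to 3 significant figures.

Setup A: H = 105²/(8×0.016) + 105 ≈ 86237.8 mm; DoF = Df − Dn = 18725.1 − 13077.7 ≈ 5647.4 mm.
Setup B: H = 70²/(10×0.02) + 70 ≈ 24570.0 mm; DoF = Df − Dn = 17982 − 7316 ≈ 10666 mm.
Ratio = 10666 / 5647.4 ≈ 1.89.

1.89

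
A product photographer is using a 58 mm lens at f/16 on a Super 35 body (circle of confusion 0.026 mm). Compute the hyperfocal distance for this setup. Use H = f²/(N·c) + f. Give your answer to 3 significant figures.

8.14 m

Hyperfocal distance H = f²/(N·c) + f = 58²/(16 × 0.026) + 58 = 3364/0.416 + 58 ≈ 8144.5 mm ≈ 8.14 m.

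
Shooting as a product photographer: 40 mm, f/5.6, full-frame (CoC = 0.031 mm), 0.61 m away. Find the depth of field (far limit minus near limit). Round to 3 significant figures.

Hyperfocal distance H = f²/(N·c) + f = 40²/(5.6 × 0.031) + 40 = 1600/0.1736 + 40 ≈ 9256.6 mm ≈ 9.257 m.
Near limit Dn = s·(H − f)/(H + s − 2f) = 610 × (9256.6 − 40) / (9256.6 + 610 − 2 × 40) = 610 × 9216.6 / 9786.6 ≈ 574.472 mm.
Far limit Df = s·(H − f)/(H − s) = 610 × (9256.6 − 40) / (9256.6 − 610) = 610 × 9216.6 / 8646.6 ≈ 650.212 mm.
Depth of field = Df − Dn = 650.212 − 574.472 ≈ 75.740 mm.

75.7 mm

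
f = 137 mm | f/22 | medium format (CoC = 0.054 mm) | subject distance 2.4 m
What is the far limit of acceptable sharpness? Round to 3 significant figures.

2.80 m

Hyperfocal distance H = f²/(N·c) + f = 137²/(22 × 0.054) + 137 = 18769/1.188 + 137 ≈ 15935.8 mm ≈ 15.94 m.
Far limit Df = s·(H − f)/(H − s) = 2400 × (15935.8 − 137) / (15935.8 − 2400) = 2400 × 15798.8 / 13535.8 ≈ 2801.2 mm ≈ 2.80 m.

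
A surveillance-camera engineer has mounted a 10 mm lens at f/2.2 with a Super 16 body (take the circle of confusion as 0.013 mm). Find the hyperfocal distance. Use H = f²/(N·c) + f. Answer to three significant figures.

3.51 m

Hyperfocal distance H = f²/(N·c) + f = 10²/(2.2 × 0.013) + 10 = 100/0.0286 + 10 ≈ 3506.5 mm ≈ 3.51 m.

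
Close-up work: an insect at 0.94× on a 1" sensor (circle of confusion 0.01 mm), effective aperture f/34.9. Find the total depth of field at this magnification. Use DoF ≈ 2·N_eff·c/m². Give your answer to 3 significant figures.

0.790 mm

At magnification m, DoF ≈ 2·N_eff·c/m² = 2 × 34.9 × 0.01 / 0.94² = 0.698 / 0.8836 ≈ 0.79 mm.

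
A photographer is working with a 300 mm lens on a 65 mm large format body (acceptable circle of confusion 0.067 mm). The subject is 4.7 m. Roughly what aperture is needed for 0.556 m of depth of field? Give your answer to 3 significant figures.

f/18

Write h = H − f = f²/(N·c). The thin-lens limits are Dn = s·h/(h + (s−f)) and Df = s·h/(h − (s−f)), so DoF = Df − Dn = 2·s·(s−f)·h / (h² − (s−f)²).
That is a quadratic in h: DoF·h² − 2·s·(s−f)·h − DoF·(s−f)² = 0 ⇒ h = (s−f)·(s + √(s² + DoF²)) / DoF = 4400 × (4700 + √(4700² + 556²)) / 556 = 4400 × (4700 + 4732.77) / 556 ≈ 74648 mm.
Then N = f²/(c·h) = 300² / (0.067 × 74648) = 90000 / 5001.4 ≈ 18.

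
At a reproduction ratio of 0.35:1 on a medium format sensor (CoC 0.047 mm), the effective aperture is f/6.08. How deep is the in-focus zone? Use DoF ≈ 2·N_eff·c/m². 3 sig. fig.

4.67 mm

At magnification m, DoF ≈ 2·N_eff·c/m² = 2 × 6.08 × 0.047 / 0.35² = 0.5715 / 0.1225 ≈ 4.67 mm.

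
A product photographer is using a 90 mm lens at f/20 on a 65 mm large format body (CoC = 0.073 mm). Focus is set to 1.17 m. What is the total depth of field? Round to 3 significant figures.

Hyperfocal distance H = f²/(N·c) + f = 90²/(20 × 0.073) + 90 = 8100/1.46 + 90 ≈ 5637.9 mm ≈ 5.638 m.
Near limit Dn = s·(H − f)/(H + s − 2f) = 1170 × (5637.9 − 90) / (5637.9 + 1170 − 2 × 90) = 1170 × 5547.9 / 6627.9 ≈ 979.35 mm.
Far limit Df = s·(H − f)/(H − s) = 1170 × (5637.9 − 90) / (5637.9 − 1170) = 1170 × 5547.9 / 4467.9 ≈ 1452.81 mm.
Depth of field = Df − Dn = 1452.81 − 979.35 ≈ 473.46 mm.

473 mm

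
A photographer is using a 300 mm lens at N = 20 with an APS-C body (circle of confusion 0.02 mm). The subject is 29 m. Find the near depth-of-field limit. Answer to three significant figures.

Hyperfocal distance H = f²/(N·c) + f = 300²/(20 × 0.02) + 300 = 90000/0.4 + 300 ≈ 225300.0 mm ≈ 225.3 m.
Near limit Dn = s·(H − f)/(H + s − 2f) = 29000 × (225300.0 − 300) / (225300.0 + 29000 − 2 × 300) = 29000 × 225000.0 / 253700.0 ≈ 25719 mm ≈ 25.7 m.

25.7 m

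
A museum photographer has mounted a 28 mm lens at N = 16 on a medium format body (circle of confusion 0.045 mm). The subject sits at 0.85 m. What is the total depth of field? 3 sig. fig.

Hyperfocal distance H = f²/(N·c) + f = 28²/(16 × 0.045) + 28 = 784/0.72 + 28 ≈ 1116.9 mm ≈ 1.117 m.
Near limit Dn = s·(H − f)/(H + s − 2f) = 850 × (1116.9 − 28) / (1116.9 + 850 − 2 × 28) = 850 × 1088.9 / 1910.9 ≈ 484.4 mm.
Far limit Df = s·(H − f)/(H − s) = 850 × (1116.9 − 28) / (1116.9 − 850) = 850 × 1088.9 / 266.9 ≈ 3467.9 mm.
Depth of field = Df − Dn = 3467.9 − 484.4 ≈ 2983.5 mm ≈ 2.98 m.

2.98 m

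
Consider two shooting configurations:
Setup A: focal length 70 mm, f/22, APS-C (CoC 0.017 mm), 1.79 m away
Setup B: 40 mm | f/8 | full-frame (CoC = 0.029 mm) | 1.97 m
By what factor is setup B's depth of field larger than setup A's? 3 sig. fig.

Setup A: H = 70²/(22×0.017) + 70 ≈ 13171.6 mm; DoF = Df − Dn = 2060.51 − 1582.28 ≈ 478.23 mm.
Setup B: H = 40²/(8×0.029) + 40 ≈ 6936.6 mm; DoF = Df − Dn = 2735.5 − 1539.2 ≈ 1196.3 mm.
Ratio = 1196.3 / 478.23 ≈ 2.50.

2.50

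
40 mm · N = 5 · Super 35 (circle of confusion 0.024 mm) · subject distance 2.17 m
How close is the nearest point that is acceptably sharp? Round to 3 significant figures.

1.87 m

Hyperfocal distance H = f²/(N·c) + f = 40²/(5 × 0.024) + 40 = 1600/0.12 + 40 ≈ 13373.3 mm ≈ 13.37 m.
Near limit Dn = s·(H − f)/(H + s − 2f) = 2170 × (13373.3 − 40) / (13373.3 + 2170 − 2 × 40) = 2170 × 13333.3 / 15463.3 ≈ 1871.1 mm ≈ 1.87 m.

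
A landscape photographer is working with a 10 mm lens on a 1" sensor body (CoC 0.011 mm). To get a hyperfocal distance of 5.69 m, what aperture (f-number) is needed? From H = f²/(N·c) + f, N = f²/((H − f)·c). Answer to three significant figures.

f/1.60

Rearrange H = f²/(N·c) + f for N: N = f² / ((H − f)·c).
N = 10² / ((5690 − 10) × 0.011) = 100 / 62.48 ≈ 1.60.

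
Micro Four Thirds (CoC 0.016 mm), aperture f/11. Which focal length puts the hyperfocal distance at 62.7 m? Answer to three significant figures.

105 mm

From H = f²/(N·c) + f, with f ≪ H: f ≈ √(H·N·c) = √(62700 × 11 × 0.016) = √11035 ≈ 105.0 mm.
The +f correction barely moves this — solving exactly, f² + N·c·f − N·c·H = 0 ⇒ f = (−N·c + √((N·c)² + 4·N·c·H))/2 = (−0.176 + √44141)/2 ≈ 104.96 mm, so f ≈ 105 mm.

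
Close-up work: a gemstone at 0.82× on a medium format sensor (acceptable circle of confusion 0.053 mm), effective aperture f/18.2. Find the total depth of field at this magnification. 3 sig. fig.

At magnification m, DoF ≈ 2·N_eff·c/m² = 2 × 18.2 × 0.053 / 0.82² = 1.929 / 0.6724 ≈ 2.87 mm.

2.87 mm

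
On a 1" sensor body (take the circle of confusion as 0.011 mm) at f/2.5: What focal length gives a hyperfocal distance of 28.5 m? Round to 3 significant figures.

28.0 mm

From H = f²/(N·c) + f, with f ≪ H: f ≈ √(H·N·c) = √(28500 × 2.5 × 0.011) = √783.75 ≈ 28.00 mm.
The +f correction barely moves this — solving exactly, f² + N·c·f − N·c·H = 0 ⇒ f = (−N·c + √((N·c)² + 4·N·c·H))/2 = (−0.0275 + √3135.0)/2 ≈ 27.982 mm, so f ≈ 28.0 mm.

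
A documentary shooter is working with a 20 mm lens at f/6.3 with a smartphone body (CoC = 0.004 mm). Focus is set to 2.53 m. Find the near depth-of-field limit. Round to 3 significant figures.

Hyperfocal distance H = f²/(N·c) + f = 20²/(6.3 × 0.004) + 20 = 400/0.0252 + 20 ≈ 15893.0 mm ≈ 15.89 m.
Near limit Dn = s·(H − f)/(H + s − 2f) = 2530 × (15893.0 − 20) / (15893.0 + 2530 − 2 × 20) = 2530 × 15873.0 / 18383.0 ≈ 2184.6 mm ≈ 2.18 m.

2.18 m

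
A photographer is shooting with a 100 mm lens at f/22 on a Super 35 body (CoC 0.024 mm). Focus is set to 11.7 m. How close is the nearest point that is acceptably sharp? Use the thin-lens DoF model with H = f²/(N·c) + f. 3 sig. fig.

Hyperfocal distance H = f²/(N·c) + f = 100²/(22 × 0.024) + 100 = 10000/0.528 + 100 ≈ 19039.4 mm ≈ 19.04 m.
Near limit Dn = s·(H − f)/(H + s − 2f) = 11700 × (19039.4 − 100) / (19039.4 + 11700 − 2 × 100) = 11700 × 18939.4 / 30539.4 ≈ 7255.9 mm ≈ 7.26 m.

7.26 m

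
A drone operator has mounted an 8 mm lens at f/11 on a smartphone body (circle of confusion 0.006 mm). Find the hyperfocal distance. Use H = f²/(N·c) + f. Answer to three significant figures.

0.978 m

Hyperfocal distance H = f²/(N·c) + f = 8²/(11 × 0.006) + 8 = 64/0.066 + 8 ≈ 977.7 mm ≈ 0.978 m.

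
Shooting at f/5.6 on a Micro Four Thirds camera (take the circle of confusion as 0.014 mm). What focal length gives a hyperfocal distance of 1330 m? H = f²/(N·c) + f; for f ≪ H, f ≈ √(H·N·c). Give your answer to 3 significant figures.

From H = f²/(N·c) + f, with f ≪ H: f ≈ √(H·N·c) = √(1330000 × 5.6 × 0.014) = √104272 ≈ 322.9 mm.
The +f correction barely moves this — solving exactly, f² + N·c·f − N·c·H = 0 ⇒ f = (−N·c + √((N·c)² + 4·N·c·H))/2 = (−0.0784 + √417088)/2 ≈ 322.87 mm, so f ≈ 323 mm.

323 mm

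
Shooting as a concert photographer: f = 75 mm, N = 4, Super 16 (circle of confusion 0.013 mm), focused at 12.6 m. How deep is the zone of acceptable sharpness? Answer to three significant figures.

Hyperfocal distance H = f²/(N·c) + f = 75²/(4 × 0.013) + 75 = 5625/0.052 + 75 ≈ 108248.1 mm ≈ 108.2 m.
Near limit Dn = s·(H − f)/(H + s − 2f) = 12600 × (108248.1 − 75) / (108248.1 + 12600 − 2 × 75) = 12600 × 108173.1 / 120698.1 ≈ 11292.5 mm.
Far limit Df = s·(H − f)/(H − s) = 12600 × (108248.1 − 75) / (108248.1 − 12600) = 12600 × 108173.1 / 95648.1 ≈ 14250.0 mm.
Depth of field = Df − Dn = 14250.0 − 11292.5 ≈ 2957.5 mm ≈ 2.96 m.

2.96 m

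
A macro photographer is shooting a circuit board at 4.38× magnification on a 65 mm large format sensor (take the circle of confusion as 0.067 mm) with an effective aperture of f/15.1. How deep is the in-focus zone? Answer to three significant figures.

0.105 mm

At magnification m, DoF ≈ 2·N_eff·c/m² = 2 × 15.1 × 0.067 / 4.38² = 2.023 / 19.18 ≈ 0.105 mm.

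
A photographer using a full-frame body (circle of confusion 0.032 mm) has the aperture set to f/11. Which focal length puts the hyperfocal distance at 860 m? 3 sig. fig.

From H = f²/(N·c) + f, with f ≪ H: f ≈ √(H·N·c) = √(860000 × 11 × 0.032) = √302720 ≈ 550.2 mm.
The +f correction barely moves this — solving exactly, f² + N·c·f − N·c·H = 0 ⇒ f = (−N·c + √((N·c)² + 4·N·c·H))/2 = (−0.352 + √1210880)/2 ≈ 550.02 mm, so f ≈ 550 mm.

550 mm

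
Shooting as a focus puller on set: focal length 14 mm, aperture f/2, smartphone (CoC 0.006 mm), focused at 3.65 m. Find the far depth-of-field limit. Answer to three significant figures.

Hyperfocal distance H = f²/(N·c) + f = 14²/(2 × 0.006) + 14 = 196/0.012 + 14 ≈ 16347.3 mm ≈ 16.35 m.
Far limit Df = s·(H − f)/(H − s) = 3650 × (16347.3 − 14) / (16347.3 − 3650) = 3650 × 16333.3 / 12697.3 ≈ 4695.2 mm ≈ 4.70 m.

4.70 m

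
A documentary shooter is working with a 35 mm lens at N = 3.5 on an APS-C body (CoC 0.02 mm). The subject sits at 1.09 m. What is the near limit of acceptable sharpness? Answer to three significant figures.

Hyperfocal distance H = f²/(N·c) + f = 35²/(3.5 × 0.02) + 35 = 1225/0.07 + 35 ≈ 17535.0 mm ≈ 17.54 m.
Near limit Dn = s·(H − f)/(H + s − 2f) = 1090 × (17535.0 − 35) / (17535.0 + 1090 − 2 × 35) = 1090 × 17500.0 / 18555.0 ≈ 1028.0 mm ≈ 1.03 m.

1.03 m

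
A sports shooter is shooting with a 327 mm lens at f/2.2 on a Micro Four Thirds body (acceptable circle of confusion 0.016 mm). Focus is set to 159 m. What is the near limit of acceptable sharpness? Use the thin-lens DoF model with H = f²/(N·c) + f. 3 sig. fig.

151 m

Hyperfocal distance H = f²/(N·c) + f = 327²/(2.2 × 0.016) + 327 = 106929/0.0352 + 327 ≈ 3038082.7 mm ≈ 3038 m.
Near limit Dn = s·(H − f)/(H + s − 2f) = 159000 × (3038082.7 − 327) / (3038082.7 + 159000 − 2 × 327) = 159000 × 3037755.7 / 3196428.7 ≈ 151107 mm ≈ 151 m.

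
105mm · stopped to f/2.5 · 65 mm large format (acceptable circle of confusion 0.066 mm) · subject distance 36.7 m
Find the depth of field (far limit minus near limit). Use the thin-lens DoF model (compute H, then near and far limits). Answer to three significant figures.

57.4 m

Hyperfocal distance H = f²/(N·c) + f = 105²/(2.5 × 0.066) + 105 = 11025/0.165 + 105 ≈ 66923.2 mm ≈ 66.92 m.
Near limit Dn = s·(H − f)/(H + s − 2f) = 36700 × (66923.2 − 105) / (66923.2 + 36700 − 2 × 105) = 36700 × 66818.2 / 103413.2 ≈ 23713 mm.
Far limit Df = s·(H − f)/(H − s) = 36700 × (66923.2 − 105) / (66923.2 − 36700) = 36700 × 66818.2 / 30223.2 ≈ 81137 mm.
Depth of field = Df − Dn = 81137 − 23713 ≈ 57424 mm ≈ 57.4 m.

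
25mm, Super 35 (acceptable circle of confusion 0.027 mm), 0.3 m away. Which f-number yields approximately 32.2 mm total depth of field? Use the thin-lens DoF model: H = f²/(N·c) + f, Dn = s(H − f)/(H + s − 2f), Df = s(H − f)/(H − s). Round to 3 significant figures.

Write h = H − f = f²/(N·c). The thin-lens limits are Dn = s·h/(h + (s−f)) and Df = s·h/(h − (s−f)), so DoF = Df − Dn = 2·s·(s−f)·h / (h² − (s−f)²).
That is a quadratic in h: DoF·h² − 2·s·(s−f)·h − DoF·(s−f)² = 0 ⇒ h = (s−f)·(s + √(s² + DoF²)) / DoF = 275 × (300 + √(300² + 32.2²)) / 32.2 = 275 × (300 + 301.723) / 32.2 ≈ 5138.9 mm.
Then N = f²/(c·h) = 25² / (0.027 × 5138.9) = 625 / 138.75 ≈ 4.50.

f/4.50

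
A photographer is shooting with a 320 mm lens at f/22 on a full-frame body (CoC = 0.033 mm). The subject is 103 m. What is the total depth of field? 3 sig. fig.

319 m

Hyperfocal distance H = f²/(N·c) + f = 320²/(22 × 0.033) + 320 = 102400/0.726 + 320 ≈ 141366.8 mm ≈ 141.4 m.
Near limit Dn = s·(H − f)/(H + s − 2f) = 103000 × (141366.8 − 320) / (141366.8 + 103000 − 2 × 320) = 103000 × 141046.8 / 243726.8 ≈ 59607 mm.
Far limit Df = s·(H − f)/(H − s) = 103000 × (141366.8 − 320) / (141366.8 − 103000) = 103000 × 141046.8 / 38366.8 ≈ 378656 mm.
Depth of field = Df − Dn = 378656 − 59607 ≈ 319049 mm ≈ 319 m.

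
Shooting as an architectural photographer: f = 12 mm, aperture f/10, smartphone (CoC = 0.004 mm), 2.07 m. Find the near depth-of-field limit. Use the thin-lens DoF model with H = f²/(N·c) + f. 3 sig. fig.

Hyperfocal distance H = f²/(N·c) + f = 12²/(10 × 0.004) + 12 = 144/0.04 + 12 ≈ 3612.0 mm ≈ 3.612 m.
Near limit Dn = s·(H − f)/(H + s − 2f) = 2070 × (3612.0 − 12) / (3612.0 + 2070 − 2 × 12) = 2070 × 3600.0 / 5658.0 ≈ 1317.1 mm ≈ 1.32 m.

1.32 m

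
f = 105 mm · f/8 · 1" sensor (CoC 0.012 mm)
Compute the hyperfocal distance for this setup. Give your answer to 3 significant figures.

115 m

Hyperfocal distance H = f²/(N·c) + f = 105²/(8 × 0.012) + 105 = 11025/0.096 + 105 ≈ 114948.8 mm ≈ 115 m.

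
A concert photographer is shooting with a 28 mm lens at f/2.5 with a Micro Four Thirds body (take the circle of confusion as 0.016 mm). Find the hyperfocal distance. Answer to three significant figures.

Hyperfocal distance H = f²/(N·c) + f = 28²/(2.5 × 0.016) + 28 = 784/0.04 + 28 ≈ 19628.0 mm ≈ 19.6 m.

19.6 m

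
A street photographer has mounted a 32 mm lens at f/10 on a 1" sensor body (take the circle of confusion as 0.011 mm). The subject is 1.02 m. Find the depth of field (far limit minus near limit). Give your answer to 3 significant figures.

Hyperfocal distance H = f²/(N·c) + f = 32²/(10 × 0.011) + 32 = 1024/0.11 + 32 ≈ 9341.1 mm ≈ 9.341 m.
Near limit Dn = s·(H − f)/(H + s − 2f) = 1020 × (9341.1 − 32) / (9341.1 + 1020 − 2 × 32) = 1020 × 9309.1 / 10297.1 ≈ 922.13 mm.
Far limit Df = s·(H − f)/(H − s) = 1020 × (9341.1 − 32) / (9341.1 − 1020) = 1020 × 9309.1 / 8321.1 ≈ 1141.11 mm.
Depth of field = Df − Dn = 1141.11 − 922.13 ≈ 218.98 mm.

219 mm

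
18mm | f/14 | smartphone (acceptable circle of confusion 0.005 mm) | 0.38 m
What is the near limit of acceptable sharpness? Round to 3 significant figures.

Hyperfocal distance H = f²/(N·c) + f = 18²/(14 × 0.005) + 18 = 324/0.07 + 18 ≈ 4646.6 mm ≈ 4.647 m.
Near limit Dn = s·(H − f)/(H + s − 2f) = 380 × (4646.6 − 18) / (4646.6 + 380 − 2 × 18) = 380 × 4628.6 / 4990.6 ≈ 352.44 mm.

352 mm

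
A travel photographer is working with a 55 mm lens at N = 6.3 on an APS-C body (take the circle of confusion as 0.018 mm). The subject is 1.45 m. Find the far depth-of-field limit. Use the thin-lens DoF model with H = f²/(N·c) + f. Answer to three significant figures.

1.53 m

Hyperfocal distance H = f²/(N·c) + f = 55²/(6.3 × 0.018) + 55 = 3025/0.1134 + 55 ≈ 26730.5 mm ≈ 26.73 m.
Far limit Df = s·(H − f)/(H − s) = 1450 × (26730.5 − 55) / (26730.5 − 1450) = 1450 × 26675.5 / 25280.5 ≈ 1530.0 mm ≈ 1.53 m.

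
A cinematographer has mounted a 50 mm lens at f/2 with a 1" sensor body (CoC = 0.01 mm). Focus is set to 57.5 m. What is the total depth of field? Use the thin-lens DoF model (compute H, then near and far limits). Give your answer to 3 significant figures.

Hyperfocal distance H = f²/(N·c) + f = 50²/(2 × 0.01) + 50 = 2500/0.02 + 50 ≈ 125050.0 mm ≈ 125.0 m.
Near limit Dn = s·(H − f)/(H + s − 2f) = 57500 × (125050.0 − 50) / (125050.0 + 57500 − 2 × 50) = 57500 × 125000.0 / 182450.0 ≈ 39394 mm.
Far limit Df = s·(H − f)/(H − s) = 57500 × (125050.0 − 50) / (125050.0 − 57500) = 57500 × 125000.0 / 67550.0 ≈ 106403 mm.
Depth of field = Df − Dn = 106403 − 39394 ≈ 67009 mm ≈ 67.0 m.

67.0 m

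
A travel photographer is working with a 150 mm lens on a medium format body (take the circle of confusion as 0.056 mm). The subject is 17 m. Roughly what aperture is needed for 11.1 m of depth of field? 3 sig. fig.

Write h = H − f = f²/(N·c). The thin-lens limits are Dn = s·h/(h + (s−f)) and Df = s·h/(h − (s−f)), so DoF = Df − Dn = 2·s·(s−f)·h / (h² − (s−f)²).
That is a quadratic in h: DoF·h² − 2·s·(s−f)·h − DoF·(s−f)² = 0 ⇒ h = (s−f)·(s + √(s² + DoF²)) / DoF = 16850 × (17000 + √(17000² + 11100²)) / 11100 = 16850 × (17000 + 20303.0) / 11100 ≈ 56627 mm.
Then N = f²/(c·h) = 150² / (0.056 × 56627) = 22500 / 3171.1 ≈ 7.10.

f/7.10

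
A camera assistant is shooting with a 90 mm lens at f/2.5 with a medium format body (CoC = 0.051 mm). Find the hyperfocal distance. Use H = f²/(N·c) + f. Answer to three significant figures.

Hyperfocal distance H = f²/(N·c) + f = 90²/(2.5 × 0.051) + 90 = 8100/0.1275 + 90 ≈ 63619.4 mm ≈ 63.6 m.

63.6 m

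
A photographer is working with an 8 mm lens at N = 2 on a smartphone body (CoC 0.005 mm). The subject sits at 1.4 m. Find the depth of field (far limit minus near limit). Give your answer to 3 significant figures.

0.639 m

Hyperfocal distance H = f²/(N·c) + f = 8²/(2 × 0.005) + 8 = 64/0.01 + 8 ≈ 6408.0 mm ≈ 6.408 m.
Near limit Dn = s·(H − f)/(H + s − 2f) = 1400 × (6408.0 − 8) / (6408.0 + 1400 − 2 × 8) = 1400 × 6400.0 / 7792.0 ≈ 1149.90 mm.
Far limit Df = s·(H − f)/(H − s) = 1400 × (6408.0 − 8) / (6408.0 − 1400) = 1400 × 6400.0 / 5008.0 ≈ 1789.14 mm.
Depth of field = Df − Dn = 1789.14 − 1149.90 ≈ 639.24 mm ≈ 0.639 m.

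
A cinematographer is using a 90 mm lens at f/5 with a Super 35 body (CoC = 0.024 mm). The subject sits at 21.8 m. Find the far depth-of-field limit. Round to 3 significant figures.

32.1 m

Hyperfocal distance H = f²/(N·c) + f = 90²/(5 × 0.024) + 90 = 8100/0.12 + 90 ≈ 67590.0 mm ≈ 67.59 m.
Far limit Df = s·(H − f)/(H − s) = 21800 × (67590.0 − 90) / (67590.0 − 21800) = 21800 × 67500.0 / 45790.0 ≈ 32136 mm ≈ 32.1 m.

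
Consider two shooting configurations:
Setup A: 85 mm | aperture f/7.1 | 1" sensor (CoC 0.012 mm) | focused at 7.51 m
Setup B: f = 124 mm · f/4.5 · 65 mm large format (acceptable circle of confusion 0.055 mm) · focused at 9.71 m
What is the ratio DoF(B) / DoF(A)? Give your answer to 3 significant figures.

Setup A: H = 85²/(7.1×0.012) + 85 ≈ 84885.5 mm; DoF = Df − Dn = 8230.7 − 6905.4 ≈ 1325.3 mm.
Setup B: H = 124²/(4.5×0.055) + 124 ≈ 62249.3 mm; DoF = Df − Dn = 11481.6 − 8412.0 ≈ 3069.6 mm.
Ratio = 3069.6 / 1325.3 ≈ 2.32.

2.32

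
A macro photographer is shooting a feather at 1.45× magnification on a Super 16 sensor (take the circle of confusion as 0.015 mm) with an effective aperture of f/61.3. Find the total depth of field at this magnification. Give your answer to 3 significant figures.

At magnification m, DoF ≈ 2·N_eff·c/m² = 2 × 61.3 × 0.015 / 1.45² = 1.839 / 2.103 ≈ 0.875 mm.

0.875 mm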